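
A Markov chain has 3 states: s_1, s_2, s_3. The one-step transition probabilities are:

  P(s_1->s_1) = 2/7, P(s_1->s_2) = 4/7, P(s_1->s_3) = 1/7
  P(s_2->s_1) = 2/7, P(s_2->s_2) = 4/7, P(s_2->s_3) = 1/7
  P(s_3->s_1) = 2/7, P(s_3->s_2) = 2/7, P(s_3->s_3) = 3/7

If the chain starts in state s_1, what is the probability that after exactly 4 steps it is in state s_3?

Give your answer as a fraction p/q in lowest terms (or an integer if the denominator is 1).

Computing P^4 by repeated multiplication:
P^1 =
  s_1: [2/7, 4/7, 1/7]
  s_2: [2/7, 4/7, 1/7]
  s_3: [2/7, 2/7, 3/7]
P^2 =
  s_1: [2/7, 26/49, 9/49]
  s_2: [2/7, 26/49, 9/49]
  s_3: [2/7, 22/49, 13/49]
P^3 =
  s_1: [2/7, 178/343, 67/343]
  s_2: [2/7, 178/343, 67/343]
  s_3: [2/7, 170/343, 75/343]
P^4 =
  s_1: [2/7, 1238/2401, 477/2401]
  s_2: [2/7, 1238/2401, 477/2401]
  s_3: [2/7, 1222/2401, 493/2401]

(P^4)[s_1 -> s_3] = 477/2401

Answer: 477/2401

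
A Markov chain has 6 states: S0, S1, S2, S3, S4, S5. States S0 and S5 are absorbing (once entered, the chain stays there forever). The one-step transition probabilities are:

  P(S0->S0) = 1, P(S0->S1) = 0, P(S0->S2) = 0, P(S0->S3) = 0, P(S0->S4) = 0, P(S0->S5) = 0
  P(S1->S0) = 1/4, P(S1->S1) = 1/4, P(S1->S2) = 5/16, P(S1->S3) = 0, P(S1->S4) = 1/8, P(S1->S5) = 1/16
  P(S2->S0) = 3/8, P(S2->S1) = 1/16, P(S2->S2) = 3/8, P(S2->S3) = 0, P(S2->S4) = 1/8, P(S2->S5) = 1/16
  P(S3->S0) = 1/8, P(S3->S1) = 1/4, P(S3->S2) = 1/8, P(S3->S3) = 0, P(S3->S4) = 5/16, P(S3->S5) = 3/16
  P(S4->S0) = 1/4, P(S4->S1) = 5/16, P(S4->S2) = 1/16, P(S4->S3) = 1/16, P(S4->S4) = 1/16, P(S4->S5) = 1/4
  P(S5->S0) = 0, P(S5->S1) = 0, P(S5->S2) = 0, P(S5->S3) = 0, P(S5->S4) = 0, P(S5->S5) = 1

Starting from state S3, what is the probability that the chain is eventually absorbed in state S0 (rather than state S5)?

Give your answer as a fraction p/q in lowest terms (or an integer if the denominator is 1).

Let a_i = P(absorbed in S0 | start in state i).
Boundary conditions: a_S0 = 1, a_S5 = 0.
For each transient state i, a_i = sum_j P(i->j) * a_j:
  a_S1 = 1/4*a_S0 + 1/4*a_S1 + 5/16*a_S2 + 0*a_S3 + 1/8*a_S4 + 1/16*a_S5
  a_S2 = 3/8*a_S0 + 1/16*a_S1 + 3/8*a_S2 + 0*a_S3 + 1/8*a_S4 + 1/16*a_S5
  a_S3 = 1/8*a_S0 + 1/4*a_S1 + 1/8*a_S2 + 0*a_S3 + 5/16*a_S4 + 3/16*a_S5
  a_S4 = 1/4*a_S0 + 5/16*a_S1 + 1/16*a_S2 + 1/16*a_S3 + 1/16*a_S4 + 1/4*a_S5

Substituting a_S0 = 1 and a_S5 = 0, rearrange to (I - Q) a = r where r[i] = P(i -> S0):
  [3/4, -5/16, 0, -1/8] . (a_S1, a_S2, a_S3, a_S4) = 1/4
  [-1/16, 5/8, 0, -1/8] . (a_S1, a_S2, a_S3, a_S4) = 3/8
  [-1/4, -1/8, 1, -5/16] . (a_S1, a_S2, a_S3, a_S4) = 1/8
  [-5/16, -1/16, -1/16, 15/16] . (a_S1, a_S2, a_S3, a_S4) = 1/4

Solving yields:
  a_S1 = 18502/24037
  a_S2 = 1480/1849
  a_S3 = 14672/24037
  a_S4 = 14838/24037

Starting state is S3, so the absorption probability is a_S3 = 14672/24037.

Answer: 14672/24037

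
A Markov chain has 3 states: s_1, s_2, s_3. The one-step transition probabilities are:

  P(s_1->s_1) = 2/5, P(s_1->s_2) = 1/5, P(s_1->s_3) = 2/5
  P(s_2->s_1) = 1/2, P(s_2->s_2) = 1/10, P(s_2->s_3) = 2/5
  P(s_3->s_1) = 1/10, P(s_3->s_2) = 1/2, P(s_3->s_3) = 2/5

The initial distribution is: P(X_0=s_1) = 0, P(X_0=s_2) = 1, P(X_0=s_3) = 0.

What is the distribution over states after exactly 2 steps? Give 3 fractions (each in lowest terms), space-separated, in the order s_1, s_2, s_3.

Answer: 29/100 31/100 2/5

Derivation:
Propagating the distribution step by step (d_{t+1} = d_t * P):
d_0 = (s_1=0, s_2=1, s_3=0)
  d_1[s_1] = 0*2/5 + 1*1/2 + 0*1/10 = 1/2
  d_1[s_2] = 0*1/5 + 1*1/10 + 0*1/2 = 1/10
  d_1[s_3] = 0*2/5 + 1*2/5 + 0*2/5 = 2/5
d_1 = (s_1=1/2, s_2=1/10, s_3=2/5)
  d_2[s_1] = 1/2*2/5 + 1/10*1/2 + 2/5*1/10 = 29/100
  d_2[s_2] = 1/2*1/5 + 1/10*1/10 + 2/5*1/2 = 31/100
  d_2[s_3] = 1/2*2/5 + 1/10*2/5 + 2/5*2/5 = 2/5
d_2 = (s_1=29/100, s_2=31/100, s_3=2/5)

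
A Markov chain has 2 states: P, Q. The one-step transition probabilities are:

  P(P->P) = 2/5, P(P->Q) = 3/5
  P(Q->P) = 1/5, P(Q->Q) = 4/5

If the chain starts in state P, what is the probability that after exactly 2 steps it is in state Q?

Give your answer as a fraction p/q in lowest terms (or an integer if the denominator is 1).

Computing P^2 by repeated multiplication:
P^1 =
  P: [2/5, 3/5]
  Q: [1/5, 4/5]
P^2 =
  P: [7/25, 18/25]
  Q: [6/25, 19/25]

(P^2)[P -> Q] = 18/25

Answer: 18/25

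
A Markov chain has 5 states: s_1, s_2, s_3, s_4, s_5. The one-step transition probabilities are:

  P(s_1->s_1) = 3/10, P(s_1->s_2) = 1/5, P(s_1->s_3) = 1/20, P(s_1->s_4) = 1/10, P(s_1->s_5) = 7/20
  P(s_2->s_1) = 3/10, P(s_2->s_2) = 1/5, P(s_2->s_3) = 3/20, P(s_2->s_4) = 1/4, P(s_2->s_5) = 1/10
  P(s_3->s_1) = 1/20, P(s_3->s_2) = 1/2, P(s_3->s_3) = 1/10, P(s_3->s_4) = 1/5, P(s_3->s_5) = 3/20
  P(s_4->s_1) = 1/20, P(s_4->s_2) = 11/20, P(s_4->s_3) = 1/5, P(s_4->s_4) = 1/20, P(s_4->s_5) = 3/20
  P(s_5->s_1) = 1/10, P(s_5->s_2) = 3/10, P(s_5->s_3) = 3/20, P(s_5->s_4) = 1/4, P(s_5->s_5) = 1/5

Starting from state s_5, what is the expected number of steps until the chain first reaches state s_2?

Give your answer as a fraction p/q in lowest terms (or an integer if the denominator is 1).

Answer: 10624/3881

Derivation:
Let h_i = expected steps to first reach s_2 from state i.
Boundary: h_s_2 = 0.
First-step equations for the other states:
  h_s_1 = 1 + 3/10*h_s_1 + 1/5*h_s_2 + 1/20*h_s_3 + 1/10*h_s_4 + 7/20*h_s_5
  h_s_3 = 1 + 1/20*h_s_1 + 1/2*h_s_2 + 1/10*h_s_3 + 1/5*h_s_4 + 3/20*h_s_5
  h_s_4 = 1 + 1/20*h_s_1 + 11/20*h_s_2 + 1/5*h_s_3 + 1/20*h_s_4 + 3/20*h_s_5
  h_s_5 = 1 + 1/10*h_s_1 + 3/10*h_s_2 + 3/20*h_s_3 + 1/4*h_s_4 + 1/5*h_s_5

Substituting h_s_2 = 0 and rearranging gives the linear system (I - Q) h = 1:
  [7/10, -1/20, -1/10, -7/20] . (h_s_1, h_s_3, h_s_4, h_s_5) = 1
  [-1/20, 9/10, -1/5, -3/20] . (h_s_1, h_s_3, h_s_4, h_s_5) = 1
  [-1/20, -1/5, 19/20, -3/20] . (h_s_1, h_s_3, h_s_4, h_s_5) = 1
  [-1/10, -3/20, -1/4, 4/5] . (h_s_1, h_s_3, h_s_4, h_s_5) = 1

Solving yields:
  h_s_1 = 37948/11643
  h_s_3 = 25852/11643
  h_s_4 = 24728/11643
  h_s_5 = 10624/3881

Starting state is s_5, so the expected hitting time is h_s_5 = 10624/3881.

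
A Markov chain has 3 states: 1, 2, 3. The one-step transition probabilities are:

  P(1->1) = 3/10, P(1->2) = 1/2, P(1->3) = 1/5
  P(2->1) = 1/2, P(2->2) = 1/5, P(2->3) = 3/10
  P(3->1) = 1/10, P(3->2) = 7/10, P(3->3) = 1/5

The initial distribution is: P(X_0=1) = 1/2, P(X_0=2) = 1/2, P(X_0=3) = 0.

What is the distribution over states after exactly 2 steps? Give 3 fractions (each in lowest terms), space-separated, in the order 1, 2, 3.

Propagating the distribution step by step (d_{t+1} = d_t * P):
d_0 = (1=1/2, 2=1/2, 3=0)
  d_1[1] = 1/2*3/10 + 1/2*1/2 + 0*1/10 = 2/5
  d_1[2] = 1/2*1/2 + 1/2*1/5 + 0*7/10 = 7/20
  d_1[3] = 1/2*1/5 + 1/2*3/10 + 0*1/5 = 1/4
d_1 = (1=2/5, 2=7/20, 3=1/4)
  d_2[1] = 2/5*3/10 + 7/20*1/2 + 1/4*1/10 = 8/25
  d_2[2] = 2/5*1/2 + 7/20*1/5 + 1/4*7/10 = 89/200
  d_2[3] = 2/5*1/5 + 7/20*3/10 + 1/4*1/5 = 47/200
d_2 = (1=8/25, 2=89/200, 3=47/200)

Answer: 8/25 89/200 47/200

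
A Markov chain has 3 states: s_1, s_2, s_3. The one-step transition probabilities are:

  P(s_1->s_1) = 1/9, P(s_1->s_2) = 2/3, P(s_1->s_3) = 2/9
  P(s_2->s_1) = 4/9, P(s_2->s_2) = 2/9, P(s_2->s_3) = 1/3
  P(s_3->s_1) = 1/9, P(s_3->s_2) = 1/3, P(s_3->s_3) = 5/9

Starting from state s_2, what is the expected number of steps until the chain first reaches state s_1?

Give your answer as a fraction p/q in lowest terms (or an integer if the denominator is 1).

Let h_i = expected steps to first reach s_1 from state i.
Boundary: h_s_1 = 0.
First-step equations for the other states:
  h_s_2 = 1 + 4/9*h_s_1 + 2/9*h_s_2 + 1/3*h_s_3
  h_s_3 = 1 + 1/9*h_s_1 + 1/3*h_s_2 + 5/9*h_s_3

Substituting h_s_1 = 0 and rearranging gives the linear system (I - Q) h = 1:
  [7/9, -1/3] . (h_s_2, h_s_3) = 1
  [-1/3, 4/9] . (h_s_2, h_s_3) = 1

Solving yields:
  h_s_2 = 63/19
  h_s_3 = 90/19

Starting state is s_2, so the expected hitting time is h_s_2 = 63/19.

Answer: 63/19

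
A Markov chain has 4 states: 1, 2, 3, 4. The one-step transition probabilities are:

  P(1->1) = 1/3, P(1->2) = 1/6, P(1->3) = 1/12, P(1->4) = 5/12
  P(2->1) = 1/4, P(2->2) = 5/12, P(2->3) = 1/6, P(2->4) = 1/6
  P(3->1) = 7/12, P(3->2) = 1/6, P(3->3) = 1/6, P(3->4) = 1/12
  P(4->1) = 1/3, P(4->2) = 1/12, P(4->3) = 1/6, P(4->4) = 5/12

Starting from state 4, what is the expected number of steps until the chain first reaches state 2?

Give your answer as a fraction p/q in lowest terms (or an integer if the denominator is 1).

Answer: 1764/221

Derivation:
Let h_i = expected steps to first reach 2 from state i.
Boundary: h_2 = 0.
First-step equations for the other states:
  h_1 = 1 + 1/3*h_1 + 1/6*h_2 + 1/12*h_3 + 5/12*h_4
  h_3 = 1 + 7/12*h_1 + 1/6*h_2 + 1/6*h_3 + 1/12*h_4
  h_4 = 1 + 1/3*h_1 + 1/12*h_2 + 1/6*h_3 + 5/12*h_4

Substituting h_2 = 0 and rearranging gives the linear system (I - Q) h = 1:
  [2/3, -1/12, -5/12] . (h_1, h_3, h_4) = 1
  [-7/12, 5/6, -1/12] . (h_1, h_3, h_4) = 1
  [-1/3, -1/6, 7/12] . (h_1, h_3, h_4) = 1

Solving yields:
  h_1 = 96/13
  h_3 = 1584/221
  h_4 = 1764/221

Starting state is 4, so the expected hitting time is h_4 = 1764/221.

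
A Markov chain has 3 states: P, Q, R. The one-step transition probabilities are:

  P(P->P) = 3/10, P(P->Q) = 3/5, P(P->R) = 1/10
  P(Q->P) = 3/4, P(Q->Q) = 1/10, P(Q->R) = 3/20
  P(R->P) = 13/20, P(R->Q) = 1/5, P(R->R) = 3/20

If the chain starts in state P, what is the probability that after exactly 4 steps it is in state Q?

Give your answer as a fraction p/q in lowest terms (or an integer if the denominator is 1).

Answer: 3441/10000

Derivation:
Computing P^4 by repeated multiplication:
P^1 =
  P: [3/10, 3/5, 1/10]
  Q: [3/4, 1/10, 3/20]
  R: [13/20, 1/5, 3/20]
P^2 =
  P: [121/200, 13/50, 27/200]
  Q: [159/400, 49/100, 9/80]
  R: [177/400, 11/25, 47/400]
P^3 =
  P: [1857/4000, 52/125, 479/4000]
  Q: [4479/8000, 31/100, 1041/8000]
  R: [4313/8000, 333/1000, 1023/8000]
P^4 =
  P: [42329/80000, 3441/10000, 10143/80000]
  Q: [77607/160000, 7859/20000, 19521/160000]
  R: [79137/160000, 7647/20000, 19687/160000]

(P^4)[P -> Q] = 3441/10000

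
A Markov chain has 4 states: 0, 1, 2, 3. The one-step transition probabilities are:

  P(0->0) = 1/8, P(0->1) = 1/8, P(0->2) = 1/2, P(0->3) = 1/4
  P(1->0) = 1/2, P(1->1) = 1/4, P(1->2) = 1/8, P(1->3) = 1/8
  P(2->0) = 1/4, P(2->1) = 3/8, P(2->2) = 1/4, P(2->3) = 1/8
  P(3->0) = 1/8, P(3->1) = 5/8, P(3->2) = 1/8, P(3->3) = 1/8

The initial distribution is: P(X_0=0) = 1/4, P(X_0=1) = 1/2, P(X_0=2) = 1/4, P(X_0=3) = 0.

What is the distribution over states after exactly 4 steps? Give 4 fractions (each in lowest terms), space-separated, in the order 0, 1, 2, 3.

Answer: 4519/16384 1255/4096 265/1024 2605/16384

Derivation:
Propagating the distribution step by step (d_{t+1} = d_t * P):
d_0 = (0=1/4, 1=1/2, 2=1/4, 3=0)
  d_1[0] = 1/4*1/8 + 1/2*1/2 + 1/4*1/4 + 0*1/8 = 11/32
  d_1[1] = 1/4*1/8 + 1/2*1/4 + 1/4*3/8 + 0*5/8 = 1/4
  d_1[2] = 1/4*1/2 + 1/2*1/8 + 1/4*1/4 + 0*1/8 = 1/4
  d_1[3] = 1/4*1/4 + 1/2*1/8 + 1/4*1/8 + 0*1/8 = 5/32
d_1 = (0=11/32, 1=1/4, 2=1/4, 3=5/32)
  d_2[0] = 11/32*1/8 + 1/4*1/2 + 1/4*1/4 + 5/32*1/8 = 1/4
  d_2[1] = 11/32*1/8 + 1/4*1/4 + 1/4*3/8 + 5/32*5/8 = 19/64
  d_2[2] = 11/32*1/2 + 1/4*1/8 + 1/4*1/4 + 5/32*1/8 = 73/256
  d_2[3] = 11/32*1/4 + 1/4*1/8 + 1/4*1/8 + 5/32*1/8 = 43/256
d_2 = (0=1/4, 1=19/64, 2=73/256, 3=43/256)
  d_3[0] = 1/4*1/8 + 19/64*1/2 + 73/256*1/4 + 43/256*1/8 = 557/2048
  d_3[1] = 1/4*1/8 + 19/64*1/4 + 73/256*3/8 + 43/256*5/8 = 325/1024
  d_3[2] = 1/4*1/2 + 19/64*1/8 + 73/256*1/4 + 43/256*1/8 = 521/2048
  d_3[3] = 1/4*1/4 + 19/64*1/8 + 73/256*1/8 + 43/256*1/8 = 5/32
d_3 = (0=557/2048, 1=325/1024, 2=521/2048, 3=5/32)
  d_4[0] = 557/2048*1/8 + 325/1024*1/2 + 521/2048*1/4 + 5/32*1/8 = 4519/16384
  d_4[1] = 557/2048*1/8 + 325/1024*1/4 + 521/2048*3/8 + 5/32*5/8 = 1255/4096
  d_4[2] = 557/2048*1/2 + 325/1024*1/8 + 521/2048*1/4 + 5/32*1/8 = 265/1024
  d_4[3] = 557/2048*1/4 + 325/1024*1/8 + 521/2048*1/8 + 5/32*1/8 = 2605/16384
d_4 = (0=4519/16384, 1=1255/4096, 2=265/1024, 3=2605/16384)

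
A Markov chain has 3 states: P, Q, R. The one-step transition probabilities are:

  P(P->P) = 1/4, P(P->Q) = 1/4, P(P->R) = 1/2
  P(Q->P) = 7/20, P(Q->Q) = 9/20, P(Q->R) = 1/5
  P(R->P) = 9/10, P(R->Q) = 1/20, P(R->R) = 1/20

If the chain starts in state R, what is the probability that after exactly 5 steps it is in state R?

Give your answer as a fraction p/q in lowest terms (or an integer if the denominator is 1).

Answer: 34879/128000

Derivation:
Computing P^5 by repeated multiplication:
P^1 =
  P: [1/4, 1/4, 1/2]
  Q: [7/20, 9/20, 1/5]
  R: [9/10, 1/20, 1/20]
P^2 =
  P: [3/5, 1/5, 1/5]
  Q: [17/40, 3/10, 11/40]
  R: [23/80, 1/4, 37/80]
P^3 =
  P: [2/5, 1/4, 7/20]
  Q: [367/800, 51/200, 229/800]
  R: [921/1600, 83/400, 347/1600]
P^4 =
  P: [201/400, 23/100, 107/400]
  Q: [1477/3200, 39/160, 943/3200]
  R: [527/1280, 397/1600, 2177/6400]
P^5 =
  P: [143/320, 97/400, 497/1600]
  Q: [29819/64000, 3837/16000, 18833/64000]
  R: [63477/128000, 7411/32000, 34879/128000]

(P^5)[R -> R] = 34879/128000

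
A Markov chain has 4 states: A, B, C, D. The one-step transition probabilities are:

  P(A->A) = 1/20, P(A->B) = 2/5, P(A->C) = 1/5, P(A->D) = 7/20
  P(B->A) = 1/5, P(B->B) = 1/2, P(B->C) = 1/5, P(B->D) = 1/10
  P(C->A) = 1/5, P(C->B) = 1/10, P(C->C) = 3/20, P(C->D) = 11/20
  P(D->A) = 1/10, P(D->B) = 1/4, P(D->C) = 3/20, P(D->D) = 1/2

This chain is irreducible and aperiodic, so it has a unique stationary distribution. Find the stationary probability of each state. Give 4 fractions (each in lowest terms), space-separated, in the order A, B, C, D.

The stationary distribution satisfies pi = pi * P, i.e.:
  pi_A = 1/20*pi_A + 1/5*pi_B + 1/5*pi_C + 1/10*pi_D
  pi_B = 2/5*pi_A + 1/2*pi_B + 1/10*pi_C + 1/4*pi_D
  pi_C = 1/5*pi_A + 1/5*pi_B + 3/20*pi_C + 3/20*pi_D
  pi_D = 7/20*pi_A + 1/10*pi_B + 11/20*pi_C + 1/2*pi_D
with normalization: pi_A + pi_B + pi_C + pi_D = 1.

Using the first 3 balance equations plus normalization, the linear system A*pi = b is:
  [-19/20, 1/5, 1/5, 1/10] . pi = 0
  [2/5, -1/2, 1/10, 1/4] . pi = 0
  [1/5, 1/5, -17/20, 3/20] . pi = 0
  [1, 1, 1, 1] . pi = 1

Solving yields:
  pi_A = 296/2071
  pi_B = 107/327
  pi_C = 1078/6213
  pi_D = 738/2071

Verification (pi * P):
  296/2071*1/20 + 107/327*1/5 + 1078/6213*1/5 + 738/2071*1/10 = 296/2071 = pi_A  (ok)
  296/2071*2/5 + 107/327*1/2 + 1078/6213*1/10 + 738/2071*1/4 = 107/327 = pi_B  (ok)
  296/2071*1/5 + 107/327*1/5 + 1078/6213*3/20 + 738/2071*3/20 = 1078/6213 = pi_C  (ok)
  296/2071*7/20 + 107/327*1/10 + 1078/6213*11/20 + 738/2071*1/2 = 738/2071 = pi_D  (ok)

Answer: 296/2071 107/327 1078/6213 738/2071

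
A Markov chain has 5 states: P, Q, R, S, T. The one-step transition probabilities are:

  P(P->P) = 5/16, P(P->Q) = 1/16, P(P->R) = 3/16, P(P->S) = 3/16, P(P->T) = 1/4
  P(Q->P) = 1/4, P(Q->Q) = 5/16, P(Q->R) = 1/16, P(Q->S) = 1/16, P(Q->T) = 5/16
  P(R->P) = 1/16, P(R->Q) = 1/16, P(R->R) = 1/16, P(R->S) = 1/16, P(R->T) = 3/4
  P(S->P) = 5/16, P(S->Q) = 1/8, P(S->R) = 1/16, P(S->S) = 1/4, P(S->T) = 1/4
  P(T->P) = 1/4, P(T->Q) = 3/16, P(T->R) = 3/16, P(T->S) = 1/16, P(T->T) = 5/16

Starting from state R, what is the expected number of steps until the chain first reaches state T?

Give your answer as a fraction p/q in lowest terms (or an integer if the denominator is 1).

Answer: 4720/2791

Derivation:
Let h_i = expected steps to first reach T from state i.
Boundary: h_T = 0.
First-step equations for the other states:
  h_P = 1 + 5/16*h_P + 1/16*h_Q + 3/16*h_R + 3/16*h_S + 1/4*h_T
  h_Q = 1 + 1/4*h_P + 5/16*h_Q + 1/16*h_R + 1/16*h_S + 5/16*h_T
  h_R = 1 + 1/16*h_P + 1/16*h_Q + 1/16*h_R + 1/16*h_S + 3/4*h_T
  h_S = 1 + 5/16*h_P + 1/8*h_Q + 1/16*h_R + 1/4*h_S + 1/4*h_T

Substituting h_T = 0 and rearranging gives the linear system (I - Q) h = 1:
  [11/16, -1/16, -3/16, -3/16] . (h_P, h_Q, h_R, h_S) = 1
  [-1/4, 11/16, -1/16, -1/16] . (h_P, h_Q, h_R, h_S) = 1
  [-1/16, -1/16, 15/16, -1/16] . (h_P, h_Q, h_R, h_S) = 1
  [-5/16, -1/8, -1/16, 3/4] . (h_P, h_Q, h_R, h_S) = 1

Solving yields:
  h_P = 25792/8373
  h_Q = 25328/8373
  h_R = 4720/2791
  h_S = 9104/2791

Starting state is R, so the expected hitting time is h_R = 4720/2791.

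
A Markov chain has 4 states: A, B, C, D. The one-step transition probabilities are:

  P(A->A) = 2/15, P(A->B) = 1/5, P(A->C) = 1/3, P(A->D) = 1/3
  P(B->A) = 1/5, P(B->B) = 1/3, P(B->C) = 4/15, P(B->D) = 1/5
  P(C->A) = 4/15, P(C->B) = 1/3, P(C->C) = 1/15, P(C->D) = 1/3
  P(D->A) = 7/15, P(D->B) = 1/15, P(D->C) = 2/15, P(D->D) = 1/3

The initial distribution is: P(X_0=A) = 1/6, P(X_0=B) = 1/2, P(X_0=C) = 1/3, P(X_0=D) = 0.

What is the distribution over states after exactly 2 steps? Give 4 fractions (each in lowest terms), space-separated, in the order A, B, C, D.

Propagating the distribution step by step (d_{t+1} = d_t * P):
d_0 = (A=1/6, B=1/2, C=1/3, D=0)
  d_1[A] = 1/6*2/15 + 1/2*1/5 + 1/3*4/15 + 0*7/15 = 19/90
  d_1[B] = 1/6*1/5 + 1/2*1/3 + 1/3*1/3 + 0*1/15 = 14/45
  d_1[C] = 1/6*1/3 + 1/2*4/15 + 1/3*1/15 + 0*2/15 = 19/90
  d_1[D] = 1/6*1/3 + 1/2*1/5 + 1/3*1/3 + 0*1/3 = 4/15
d_1 = (A=19/90, B=14/45, C=19/90, D=4/15)
  d_2[A] = 19/90*2/15 + 14/45*1/5 + 19/90*4/15 + 4/15*7/15 = 61/225
  d_2[B] = 19/90*1/5 + 14/45*1/3 + 19/90*1/3 + 4/15*1/15 = 158/675
  d_2[C] = 19/90*1/3 + 14/45*4/15 + 19/90*1/15 + 4/15*2/15 = 137/675
  d_2[D] = 19/90*1/3 + 14/45*1/5 + 19/90*1/3 + 4/15*1/3 = 197/675
d_2 = (A=61/225, B=158/675, C=137/675, D=197/675)

Answer: 61/225 158/675 137/675 197/675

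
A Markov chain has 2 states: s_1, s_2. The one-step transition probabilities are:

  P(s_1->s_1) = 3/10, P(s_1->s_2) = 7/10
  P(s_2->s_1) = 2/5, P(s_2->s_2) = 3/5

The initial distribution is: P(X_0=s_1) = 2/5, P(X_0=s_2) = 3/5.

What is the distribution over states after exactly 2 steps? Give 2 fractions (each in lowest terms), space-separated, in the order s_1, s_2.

Answer: 91/250 159/250

Derivation:
Propagating the distribution step by step (d_{t+1} = d_t * P):
d_0 = (s_1=2/5, s_2=3/5)
  d_1[s_1] = 2/5*3/10 + 3/5*2/5 = 9/25
  d_1[s_2] = 2/5*7/10 + 3/5*3/5 = 16/25
d_1 = (s_1=9/25, s_2=16/25)
  d_2[s_1] = 9/25*3/10 + 16/25*2/5 = 91/250
  d_2[s_2] = 9/25*7/10 + 16/25*3/5 = 159/250
d_2 = (s_1=91/250, s_2=159/250)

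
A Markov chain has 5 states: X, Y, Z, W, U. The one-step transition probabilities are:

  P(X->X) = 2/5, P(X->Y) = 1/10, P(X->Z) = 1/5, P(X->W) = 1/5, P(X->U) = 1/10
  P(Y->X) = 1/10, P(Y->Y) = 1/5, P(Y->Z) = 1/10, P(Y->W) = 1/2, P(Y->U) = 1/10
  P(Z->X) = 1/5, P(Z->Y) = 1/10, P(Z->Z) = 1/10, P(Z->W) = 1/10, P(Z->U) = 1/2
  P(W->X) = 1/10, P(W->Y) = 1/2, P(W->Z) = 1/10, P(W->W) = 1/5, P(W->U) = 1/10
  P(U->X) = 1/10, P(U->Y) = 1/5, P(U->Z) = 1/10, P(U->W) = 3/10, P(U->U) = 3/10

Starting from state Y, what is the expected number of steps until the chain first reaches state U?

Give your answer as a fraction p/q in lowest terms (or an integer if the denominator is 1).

Let h_i = expected steps to first reach U from state i.
Boundary: h_U = 0.
First-step equations for the other states:
  h_X = 1 + 2/5*h_X + 1/10*h_Y + 1/5*h_Z + 1/5*h_W + 1/10*h_U
  h_Y = 1 + 1/10*h_X + 1/5*h_Y + 1/10*h_Z + 1/2*h_W + 1/10*h_U
  h_Z = 1 + 1/5*h_X + 1/10*h_Y + 1/10*h_Z + 1/10*h_W + 1/2*h_U
  h_W = 1 + 1/10*h_X + 1/2*h_Y + 1/10*h_Z + 1/5*h_W + 1/10*h_U

Substituting h_U = 0 and rearranging gives the linear system (I - Q) h = 1:
  [3/5, -1/10, -1/5, -1/5] . (h_X, h_Y, h_Z, h_W) = 1
  [-1/10, 4/5, -1/10, -1/2] . (h_X, h_Y, h_Z, h_W) = 1
  [-1/5, -1/10, 9/10, -1/10] . (h_X, h_Y, h_Z, h_W) = 1
  [-1/10, -1/2, -1/10, 4/5] . (h_X, h_Y, h_Z, h_W) = 1

Solving yields:
  h_X = 650/101
  h_Y = 690/101
  h_Z = 410/101
  h_W = 690/101

Starting state is Y, so the expected hitting time is h_Y = 690/101.

Answer: 690/101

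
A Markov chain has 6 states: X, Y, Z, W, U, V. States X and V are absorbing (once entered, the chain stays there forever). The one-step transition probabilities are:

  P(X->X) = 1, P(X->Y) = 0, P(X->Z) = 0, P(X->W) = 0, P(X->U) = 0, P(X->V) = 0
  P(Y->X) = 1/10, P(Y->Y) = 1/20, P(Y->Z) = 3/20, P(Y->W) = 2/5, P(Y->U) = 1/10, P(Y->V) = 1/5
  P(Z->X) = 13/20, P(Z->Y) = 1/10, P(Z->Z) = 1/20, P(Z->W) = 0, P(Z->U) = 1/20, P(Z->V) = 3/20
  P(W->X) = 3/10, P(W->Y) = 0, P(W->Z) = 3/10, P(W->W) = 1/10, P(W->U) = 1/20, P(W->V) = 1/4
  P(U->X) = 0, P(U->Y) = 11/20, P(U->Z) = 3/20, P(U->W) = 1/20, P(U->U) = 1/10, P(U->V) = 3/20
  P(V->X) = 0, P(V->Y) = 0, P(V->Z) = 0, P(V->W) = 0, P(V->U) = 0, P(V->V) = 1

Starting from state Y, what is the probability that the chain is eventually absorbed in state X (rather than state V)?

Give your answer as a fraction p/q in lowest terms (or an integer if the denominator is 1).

Let a_i = P(absorbed in X | start in state i).
Boundary conditions: a_X = 1, a_V = 0.
For each transient state i, a_i = sum_j P(i->j) * a_j:
  a_Y = 1/10*a_X + 1/20*a_Y + 3/20*a_Z + 2/5*a_W + 1/10*a_U + 1/5*a_V
  a_Z = 13/20*a_X + 1/10*a_Y + 1/20*a_Z + 0*a_W + 1/20*a_U + 3/20*a_V
  a_W = 3/10*a_X + 0*a_Y + 3/10*a_Z + 1/10*a_W + 1/20*a_U + 1/4*a_V
  a_U = 0*a_X + 11/20*a_Y + 3/20*a_Z + 1/20*a_W + 1/10*a_U + 3/20*a_V

Substituting a_X = 1 and a_V = 0, rearrange to (I - Q) a = r where r[i] = P(i -> X):
  [19/20, -3/20, -2/5, -1/10] . (a_Y, a_Z, a_W, a_U) = 1/10
  [-1/10, 19/20, 0, -1/20] . (a_Y, a_Z, a_W, a_U) = 13/20
  [0, -3/10, 9/10, -1/20] . (a_Y, a_Z, a_W, a_U) = 3/10
  [-11/20, -3/20, -1/20, 9/10] . (a_Y, a_Z, a_W, a_U) = 0

Solving yields:
  a_Y = 54373/101191
  a_Z = 77571/101191
  a_W = 62344/101191
  a_U = 49620/101191

Starting state is Y, so the absorption probability is a_Y = 54373/101191.

Answer: 54373/101191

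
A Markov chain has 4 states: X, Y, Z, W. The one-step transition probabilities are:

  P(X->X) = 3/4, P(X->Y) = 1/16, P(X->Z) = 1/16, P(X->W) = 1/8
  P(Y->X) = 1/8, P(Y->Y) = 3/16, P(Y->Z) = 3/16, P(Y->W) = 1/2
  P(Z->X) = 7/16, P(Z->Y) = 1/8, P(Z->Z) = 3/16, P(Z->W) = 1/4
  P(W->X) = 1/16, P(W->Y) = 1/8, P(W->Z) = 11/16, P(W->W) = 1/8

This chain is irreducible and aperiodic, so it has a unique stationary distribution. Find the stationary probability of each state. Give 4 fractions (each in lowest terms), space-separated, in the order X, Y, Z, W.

Answer: 217/446 45/446 99/446 85/446

Derivation:
The stationary distribution satisfies pi = pi * P, i.e.:
  pi_X = 3/4*pi_X + 1/8*pi_Y + 7/16*pi_Z + 1/16*pi_W
  pi_Y = 1/16*pi_X + 3/16*pi_Y + 1/8*pi_Z + 1/8*pi_W
  pi_Z = 1/16*pi_X + 3/16*pi_Y + 3/16*pi_Z + 11/16*pi_W
  pi_W = 1/8*pi_X + 1/2*pi_Y + 1/4*pi_Z + 1/8*pi_W
with normalization: pi_X + pi_Y + pi_Z + pi_W = 1.

Using the first 3 balance equations plus normalization, the linear system A*pi = b is:
  [-1/4, 1/8, 7/16, 1/16] . pi = 0
  [1/16, -13/16, 1/8, 1/8] . pi = 0
  [1/16, 3/16, -13/16, 11/16] . pi = 0
  [1, 1, 1, 1] . pi = 1

Solving yields:
  pi_X = 217/446
  pi_Y = 45/446
  pi_Z = 99/446
  pi_W = 85/446

Verification (pi * P):
  217/446*3/4 + 45/446*1/8 + 99/446*7/16 + 85/446*1/16 = 217/446 = pi_X  (ok)
  217/446*1/16 + 45/446*3/16 + 99/446*1/8 + 85/446*1/8 = 45/446 = pi_Y  (ok)
  217/446*1/16 + 45/446*3/16 + 99/446*3/16 + 85/446*11/16 = 99/446 = pi_Z  (ok)
  217/446*1/8 + 45/446*1/2 + 99/446*1/4 + 85/446*1/8 = 85/446 = pi_W  (ok)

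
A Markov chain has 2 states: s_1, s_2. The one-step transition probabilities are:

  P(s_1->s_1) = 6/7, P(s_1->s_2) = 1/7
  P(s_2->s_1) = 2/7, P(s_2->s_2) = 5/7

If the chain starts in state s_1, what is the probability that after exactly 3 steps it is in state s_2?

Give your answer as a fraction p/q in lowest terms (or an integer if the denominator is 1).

Answer: 93/343

Derivation:
Computing P^3 by repeated multiplication:
P^1 =
  s_1: [6/7, 1/7]
  s_2: [2/7, 5/7]
P^2 =
  s_1: [38/49, 11/49]
  s_2: [22/49, 27/49]
P^3 =
  s_1: [250/343, 93/343]
  s_2: [186/343, 157/343]

(P^3)[s_1 -> s_2] = 93/343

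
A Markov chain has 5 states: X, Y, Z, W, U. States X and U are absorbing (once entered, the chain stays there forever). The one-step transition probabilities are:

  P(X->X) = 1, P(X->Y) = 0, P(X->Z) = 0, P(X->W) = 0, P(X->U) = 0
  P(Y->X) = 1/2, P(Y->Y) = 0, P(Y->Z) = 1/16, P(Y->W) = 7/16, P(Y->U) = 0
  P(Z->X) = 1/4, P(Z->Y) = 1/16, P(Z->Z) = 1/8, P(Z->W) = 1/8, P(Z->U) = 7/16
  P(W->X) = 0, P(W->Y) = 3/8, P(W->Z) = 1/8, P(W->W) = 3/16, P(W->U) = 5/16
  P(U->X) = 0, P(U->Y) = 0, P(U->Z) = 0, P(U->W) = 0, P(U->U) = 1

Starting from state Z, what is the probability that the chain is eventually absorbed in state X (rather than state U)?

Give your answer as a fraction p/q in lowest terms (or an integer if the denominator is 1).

Answer: 864/2221

Derivation:
Let a_i = P(absorbed in X | start in state i).
Boundary conditions: a_X = 1, a_U = 0.
For each transient state i, a_i = sum_j P(i->j) * a_j:
  a_Y = 1/2*a_X + 0*a_Y + 1/16*a_Z + 7/16*a_W + 0*a_U
  a_Z = 1/4*a_X + 1/16*a_Y + 1/8*a_Z + 1/8*a_W + 7/16*a_U
  a_W = 0*a_X + 3/8*a_Y + 1/8*a_Z + 3/16*a_W + 5/16*a_U

Substituting a_X = 1 and a_U = 0, rearrange to (I - Q) a = r where r[i] = P(i -> X):
  [1, -1/16, -7/16] . (a_Y, a_Z, a_W) = 1/2
  [-1/16, 7/8, -1/8] . (a_Y, a_Z, a_W) = 1/4
  [-3/8, -1/8, 13/16] . (a_Y, a_Z, a_W) = 0

Solving yields:
  a_Y = 1532/2221
  a_Z = 864/2221
  a_W = 840/2221

Starting state is Z, so the absorption probability is a_Z = 864/2221.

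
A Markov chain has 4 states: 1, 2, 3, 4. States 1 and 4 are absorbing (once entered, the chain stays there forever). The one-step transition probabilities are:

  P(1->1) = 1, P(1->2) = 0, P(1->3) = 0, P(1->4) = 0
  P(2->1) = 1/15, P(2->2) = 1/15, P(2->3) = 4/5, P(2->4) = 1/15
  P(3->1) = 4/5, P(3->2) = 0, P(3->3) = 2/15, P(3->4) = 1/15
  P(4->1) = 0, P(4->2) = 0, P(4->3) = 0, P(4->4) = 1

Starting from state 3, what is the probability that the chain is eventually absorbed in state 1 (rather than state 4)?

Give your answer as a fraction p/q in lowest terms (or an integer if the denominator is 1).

Answer: 12/13

Derivation:
Let a_i = P(absorbed in 1 | start in state i).
Boundary conditions: a_1 = 1, a_4 = 0.
For each transient state i, a_i = sum_j P(i->j) * a_j:
  a_2 = 1/15*a_1 + 1/15*a_2 + 4/5*a_3 + 1/15*a_4
  a_3 = 4/5*a_1 + 0*a_2 + 2/15*a_3 + 1/15*a_4

Substituting a_1 = 1 and a_4 = 0, rearrange to (I - Q) a = r where r[i] = P(i -> 1):
  [14/15, -4/5] . (a_2, a_3) = 1/15
  [0, 13/15] . (a_2, a_3) = 4/5

Solving yields:
  a_2 = 157/182
  a_3 = 12/13

Starting state is 3, so the absorption probability is a_3 = 12/13.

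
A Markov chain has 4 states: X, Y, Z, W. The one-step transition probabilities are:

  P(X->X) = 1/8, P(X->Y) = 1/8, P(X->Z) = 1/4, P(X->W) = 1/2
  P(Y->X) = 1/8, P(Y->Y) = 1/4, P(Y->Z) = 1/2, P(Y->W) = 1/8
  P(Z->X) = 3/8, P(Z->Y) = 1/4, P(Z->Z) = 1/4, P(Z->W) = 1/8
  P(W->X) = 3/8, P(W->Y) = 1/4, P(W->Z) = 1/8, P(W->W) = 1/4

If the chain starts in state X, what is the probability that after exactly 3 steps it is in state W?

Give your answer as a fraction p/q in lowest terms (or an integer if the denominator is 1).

Answer: 139/512

Derivation:
Computing P^3 by repeated multiplication:
P^1 =
  X: [1/8, 1/8, 1/4, 1/2]
  Y: [1/8, 1/4, 1/2, 1/8]
  Z: [3/8, 1/4, 1/4, 1/8]
  W: [3/8, 1/4, 1/8, 1/4]
P^2 =
  X: [5/16, 15/64, 7/32, 15/64]
  Y: [9/32, 15/64, 19/64, 3/16]
  Z: [7/32, 13/64, 19/64, 9/32]
  W: [7/32, 13/64, 9/32, 19/64]
P^3 =
  X: [61/256, 27/128, 143/512, 139/512]
  Y: [63/256, 55/256, 73/256, 65/256]
  Z: [69/256, 57/256, 17/64, 31/128]
  W: [69/256, 57/256, 135/512, 125/512]

(P^3)[X -> W] = 139/512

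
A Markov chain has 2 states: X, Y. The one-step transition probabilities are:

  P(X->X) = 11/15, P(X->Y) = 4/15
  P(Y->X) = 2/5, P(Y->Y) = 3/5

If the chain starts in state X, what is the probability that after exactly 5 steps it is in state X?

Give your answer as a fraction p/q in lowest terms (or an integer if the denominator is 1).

Computing P^5 by repeated multiplication:
P^1 =
  X: [11/15, 4/15]
  Y: [2/5, 3/5]
P^2 =
  X: [29/45, 16/45]
  Y: [8/15, 7/15]
P^3 =
  X: [83/135, 52/135]
  Y: [26/45, 19/45]
P^4 =
  X: [49/81, 32/81]
  Y: [16/27, 11/27]
P^5 =
  X: [731/1215, 484/1215]
  Y: [242/405, 163/405]

(P^5)[X -> X] = 731/1215

Answer: 731/1215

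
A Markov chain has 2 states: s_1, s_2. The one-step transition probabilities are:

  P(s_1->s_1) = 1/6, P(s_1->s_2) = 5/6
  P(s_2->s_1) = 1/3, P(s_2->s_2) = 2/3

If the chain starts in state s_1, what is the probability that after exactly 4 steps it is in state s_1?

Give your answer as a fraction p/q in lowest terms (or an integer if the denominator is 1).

Computing P^4 by repeated multiplication:
P^1 =
  s_1: [1/6, 5/6]
  s_2: [1/3, 2/3]
P^2 =
  s_1: [11/36, 25/36]
  s_2: [5/18, 13/18]
P^3 =
  s_1: [61/216, 155/216]
  s_2: [31/108, 77/108]
P^4 =
  s_1: [371/1296, 925/1296]
  s_2: [185/648, 463/648]

(P^4)[s_1 -> s_1] = 371/1296

Answer: 371/1296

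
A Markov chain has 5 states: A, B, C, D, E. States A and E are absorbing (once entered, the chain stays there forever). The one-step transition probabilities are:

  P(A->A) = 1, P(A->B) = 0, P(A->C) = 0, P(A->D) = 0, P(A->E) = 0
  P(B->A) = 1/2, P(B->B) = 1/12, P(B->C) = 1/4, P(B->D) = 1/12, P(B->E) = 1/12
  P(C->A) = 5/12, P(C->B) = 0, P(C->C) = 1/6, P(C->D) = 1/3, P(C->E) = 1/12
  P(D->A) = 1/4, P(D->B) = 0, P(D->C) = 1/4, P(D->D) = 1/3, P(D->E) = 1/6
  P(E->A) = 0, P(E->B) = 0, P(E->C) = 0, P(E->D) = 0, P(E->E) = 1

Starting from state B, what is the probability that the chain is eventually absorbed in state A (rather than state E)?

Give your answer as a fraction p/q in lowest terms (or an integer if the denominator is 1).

Let a_i = P(absorbed in A | start in state i).
Boundary conditions: a_A = 1, a_E = 0.
For each transient state i, a_i = sum_j P(i->j) * a_j:
  a_B = 1/2*a_A + 1/12*a_B + 1/4*a_C + 1/12*a_D + 1/12*a_E
  a_C = 5/12*a_A + 0*a_B + 1/6*a_C + 1/3*a_D + 1/12*a_E
  a_D = 1/4*a_A + 0*a_B + 1/4*a_C + 1/3*a_D + 1/6*a_E

Substituting a_A = 1 and a_E = 0, rearrange to (I - Q) a = r where r[i] = P(i -> A):
  [11/12, -1/4, -1/12] . (a_B, a_C, a_D) = 1/2
  [0, 5/6, -1/3] . (a_B, a_C, a_D) = 5/12
  [0, -1/4, 2/3] . (a_B, a_C, a_D) = 1/4

Solving yields:
  a_B = 609/748
  a_C = 13/17
  a_D = 45/68

Starting state is B, so the absorption probability is a_B = 609/748.

Answer: 609/748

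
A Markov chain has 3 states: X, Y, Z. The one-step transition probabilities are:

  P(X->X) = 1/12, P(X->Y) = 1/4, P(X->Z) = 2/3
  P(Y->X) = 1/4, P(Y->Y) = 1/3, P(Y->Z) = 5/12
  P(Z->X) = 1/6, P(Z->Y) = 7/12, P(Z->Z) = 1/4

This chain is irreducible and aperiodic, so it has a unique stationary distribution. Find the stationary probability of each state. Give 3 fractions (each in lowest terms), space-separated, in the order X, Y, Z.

Answer: 37/199 83/199 79/199

Derivation:
The stationary distribution satisfies pi = pi * P, i.e.:
  pi_X = 1/12*pi_X + 1/4*pi_Y + 1/6*pi_Z
  pi_Y = 1/4*pi_X + 1/3*pi_Y + 7/12*pi_Z
  pi_Z = 2/3*pi_X + 5/12*pi_Y + 1/4*pi_Z
with normalization: pi_X + pi_Y + pi_Z = 1.

Using the first 2 balance equations plus normalization, the linear system A*pi = b is:
  [-11/12, 1/4, 1/6] . pi = 0
  [1/4, -2/3, 7/12] . pi = 0
  [1, 1, 1] . pi = 1

Solving yields:
  pi_X = 37/199
  pi_Y = 83/199
  pi_Z = 79/199

Verification (pi * P):
  37/199*1/12 + 83/199*1/4 + 79/199*1/6 = 37/199 = pi_X  (ok)
  37/199*1/4 + 83/199*1/3 + 79/199*7/12 = 83/199 = pi_Y  (ok)
  37/199*2/3 + 83/199*5/12 + 79/199*1/4 = 79/199 = pi_Z  (ok)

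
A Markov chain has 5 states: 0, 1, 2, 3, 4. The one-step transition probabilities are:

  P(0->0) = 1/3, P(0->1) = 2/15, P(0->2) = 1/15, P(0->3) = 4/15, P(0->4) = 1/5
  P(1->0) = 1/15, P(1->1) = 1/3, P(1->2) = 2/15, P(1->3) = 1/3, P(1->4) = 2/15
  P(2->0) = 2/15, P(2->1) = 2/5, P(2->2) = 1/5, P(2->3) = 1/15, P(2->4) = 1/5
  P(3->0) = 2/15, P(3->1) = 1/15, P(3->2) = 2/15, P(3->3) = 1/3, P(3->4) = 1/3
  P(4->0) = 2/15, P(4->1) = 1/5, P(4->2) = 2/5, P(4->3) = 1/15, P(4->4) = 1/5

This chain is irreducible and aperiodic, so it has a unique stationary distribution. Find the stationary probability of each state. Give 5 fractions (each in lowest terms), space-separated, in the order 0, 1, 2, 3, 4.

The stationary distribution satisfies pi = pi * P, i.e.:
  pi_0 = 1/3*pi_0 + 1/15*pi_1 + 2/15*pi_2 + 2/15*pi_3 + 2/15*pi_4
  pi_1 = 2/15*pi_0 + 1/3*pi_1 + 2/5*pi_2 + 1/15*pi_3 + 1/5*pi_4
  pi_2 = 1/15*pi_0 + 2/15*pi_1 + 1/5*pi_2 + 2/15*pi_3 + 2/5*pi_4
  pi_3 = 4/15*pi_0 + 1/3*pi_1 + 1/15*pi_2 + 1/3*pi_3 + 1/15*pi_4
  pi_4 = 1/5*pi_0 + 2/15*pi_1 + 1/5*pi_2 + 1/3*pi_3 + 1/5*pi_4
with normalization: pi_0 + pi_1 + pi_2 + pi_3 + pi_4 = 1.

Using the first 4 balance equations plus normalization, the linear system A*pi = b is:
  [-2/3, 1/15, 2/15, 2/15, 2/15] . pi = 0
  [2/15, -2/3, 2/5, 1/15, 1/5] . pi = 0
  [1/15, 2/15, -4/5, 2/15, 2/5] . pi = 0
  [4/15, 1/3, 1/15, -2/3, 1/15] . pi = 0
  [1, 1, 1, 1, 1] . pi = 1

Solving yields:
  pi_0 = 1684/11423
  pi_1 = 2638/11423
  pi_2 = 6623/34269
  pi_3 = 2457/11423
  pi_4 = 7309/34269

Verification (pi * P):
  1684/11423*1/3 + 2638/11423*1/15 + 6623/34269*2/15 + 2457/11423*2/15 + 7309/34269*2/15 = 1684/11423 = pi_0  (ok)
  1684/11423*2/15 + 2638/11423*1/3 + 6623/34269*2/5 + 2457/11423*1/15 + 7309/34269*1/5 = 2638/11423 = pi_1  (ok)
  1684/11423*1/15 + 2638/11423*2/15 + 6623/34269*1/5 + 2457/11423*2/15 + 7309/34269*2/5 = 6623/34269 = pi_2  (ok)
  1684/11423*4/15 + 2638/11423*1/3 + 6623/34269*1/15 + 2457/11423*1/3 + 7309/34269*1/15 = 2457/11423 = pi_3  (ok)
  1684/11423*1/5 + 2638/11423*2/15 + 6623/34269*1/5 + 2457/11423*1/3 + 7309/34269*1/5 = 7309/34269 = pi_4  (ok)

Answer: 1684/11423 2638/11423 6623/34269 2457/11423 7309/34269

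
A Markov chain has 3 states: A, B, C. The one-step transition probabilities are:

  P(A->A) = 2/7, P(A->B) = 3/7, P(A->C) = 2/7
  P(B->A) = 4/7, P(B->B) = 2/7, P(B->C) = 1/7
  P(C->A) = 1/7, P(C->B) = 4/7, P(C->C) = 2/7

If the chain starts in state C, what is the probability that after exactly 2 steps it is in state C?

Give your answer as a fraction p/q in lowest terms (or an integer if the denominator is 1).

Answer: 10/49

Derivation:
Computing P^2 by repeated multiplication:
P^1 =
  A: [2/7, 3/7, 2/7]
  B: [4/7, 2/7, 1/7]
  C: [1/7, 4/7, 2/7]
P^2 =
  A: [18/49, 20/49, 11/49]
  B: [17/49, 20/49, 12/49]
  C: [20/49, 19/49, 10/49]

(P^2)[C -> C] = 10/49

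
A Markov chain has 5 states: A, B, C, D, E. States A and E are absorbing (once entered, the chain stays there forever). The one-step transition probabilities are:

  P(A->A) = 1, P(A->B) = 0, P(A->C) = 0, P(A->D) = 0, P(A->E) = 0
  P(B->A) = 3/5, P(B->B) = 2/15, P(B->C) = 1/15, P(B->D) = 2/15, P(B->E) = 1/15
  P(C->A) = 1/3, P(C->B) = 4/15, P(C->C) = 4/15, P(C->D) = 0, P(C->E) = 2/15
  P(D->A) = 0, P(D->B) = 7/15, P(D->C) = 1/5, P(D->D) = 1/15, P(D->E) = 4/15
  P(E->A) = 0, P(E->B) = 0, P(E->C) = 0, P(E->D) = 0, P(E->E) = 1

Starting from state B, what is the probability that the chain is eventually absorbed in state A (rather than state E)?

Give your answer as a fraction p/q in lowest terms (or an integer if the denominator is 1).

Answer: 743/884

Derivation:
Let a_i = P(absorbed in A | start in state i).
Boundary conditions: a_A = 1, a_E = 0.
For each transient state i, a_i = sum_j P(i->j) * a_j:
  a_B = 3/5*a_A + 2/15*a_B + 1/15*a_C + 2/15*a_D + 1/15*a_E
  a_C = 1/3*a_A + 4/15*a_B + 4/15*a_C + 0*a_D + 2/15*a_E
  a_D = 0*a_A + 7/15*a_B + 1/5*a_C + 1/15*a_D + 4/15*a_E

Substituting a_A = 1 and a_E = 0, rearrange to (I - Q) a = r where r[i] = P(i -> A):
  [13/15, -1/15, -2/15] . (a_B, a_C, a_D) = 3/5
  [-4/15, 11/15, 0] . (a_B, a_C, a_D) = 1/3
  [-7/15, -1/5, 14/15] . (a_B, a_C, a_D) = 0

Solving yields:
  a_B = 743/884
  a_C = 168/221
  a_D = 1031/1768

Starting state is B, so the absorption probability is a_B = 743/884.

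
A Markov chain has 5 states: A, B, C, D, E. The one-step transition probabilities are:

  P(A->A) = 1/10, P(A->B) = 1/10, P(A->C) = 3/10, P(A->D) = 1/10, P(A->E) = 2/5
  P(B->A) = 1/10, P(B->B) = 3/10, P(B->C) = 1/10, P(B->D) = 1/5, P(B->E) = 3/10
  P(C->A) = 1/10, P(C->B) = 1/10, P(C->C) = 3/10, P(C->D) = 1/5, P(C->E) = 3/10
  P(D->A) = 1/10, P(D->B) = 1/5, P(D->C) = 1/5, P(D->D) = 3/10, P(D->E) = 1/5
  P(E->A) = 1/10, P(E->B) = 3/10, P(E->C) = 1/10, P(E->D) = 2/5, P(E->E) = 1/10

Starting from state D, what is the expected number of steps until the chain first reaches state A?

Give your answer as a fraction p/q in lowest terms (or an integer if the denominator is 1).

Answer: 10

Derivation:
Let h_i = expected steps to first reach A from state i.
Boundary: h_A = 0.
First-step equations for the other states:
  h_B = 1 + 1/10*h_A + 3/10*h_B + 1/10*h_C + 1/5*h_D + 3/10*h_E
  h_C = 1 + 1/10*h_A + 1/10*h_B + 3/10*h_C + 1/5*h_D + 3/10*h_E
  h_D = 1 + 1/10*h_A + 1/5*h_B + 1/5*h_C + 3/10*h_D + 1/5*h_E
  h_E = 1 + 1/10*h_A + 3/10*h_B + 1/10*h_C + 2/5*h_D + 1/10*h_E

Substituting h_A = 0 and rearranging gives the linear system (I - Q) h = 1:
  [7/10, -1/10, -1/5, -3/10] . (h_B, h_C, h_D, h_E) = 1
  [-1/10, 7/10, -1/5, -3/10] . (h_B, h_C, h_D, h_E) = 1
  [-1/5, -1/5, 7/10, -1/5] . (h_B, h_C, h_D, h_E) = 1
  [-3/10, -1/10, -2/5, 9/10] . (h_B, h_C, h_D, h_E) = 1

Solving yields:
  h_B = 10
  h_C = 10
  h_D = 10
  h_E = 10

Starting state is D, so the expected hitting time is h_D = 10.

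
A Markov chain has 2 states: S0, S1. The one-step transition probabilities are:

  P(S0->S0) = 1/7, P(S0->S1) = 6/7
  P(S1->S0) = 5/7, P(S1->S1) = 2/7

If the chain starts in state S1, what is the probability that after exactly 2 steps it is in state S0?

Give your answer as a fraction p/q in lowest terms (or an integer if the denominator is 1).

Computing P^2 by repeated multiplication:
P^1 =
  S0: [1/7, 6/7]
  S1: [5/7, 2/7]
P^2 =
  S0: [31/49, 18/49]
  S1: [15/49, 34/49]

(P^2)[S1 -> S0] = 15/49

Answer: 15/49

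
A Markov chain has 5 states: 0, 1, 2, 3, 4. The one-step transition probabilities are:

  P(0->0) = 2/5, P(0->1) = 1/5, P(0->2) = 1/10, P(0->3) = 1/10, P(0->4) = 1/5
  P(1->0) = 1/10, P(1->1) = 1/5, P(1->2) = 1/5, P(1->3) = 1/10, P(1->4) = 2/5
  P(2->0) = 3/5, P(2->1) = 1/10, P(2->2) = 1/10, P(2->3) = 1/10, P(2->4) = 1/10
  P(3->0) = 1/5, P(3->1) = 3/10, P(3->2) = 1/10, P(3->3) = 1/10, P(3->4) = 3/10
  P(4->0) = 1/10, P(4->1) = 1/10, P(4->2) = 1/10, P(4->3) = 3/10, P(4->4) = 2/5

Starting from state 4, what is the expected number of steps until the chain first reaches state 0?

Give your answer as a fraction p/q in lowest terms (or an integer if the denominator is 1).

Let h_i = expected steps to first reach 0 from state i.
Boundary: h_0 = 0.
First-step equations for the other states:
  h_1 = 1 + 1/10*h_0 + 1/5*h_1 + 1/5*h_2 + 1/10*h_3 + 2/5*h_4
  h_2 = 1 + 3/5*h_0 + 1/10*h_1 + 1/10*h_2 + 1/10*h_3 + 1/10*h_4
  h_3 = 1 + 1/5*h_0 + 3/10*h_1 + 1/10*h_2 + 1/10*h_3 + 3/10*h_4
  h_4 = 1 + 1/10*h_0 + 1/10*h_1 + 1/10*h_2 + 3/10*h_3 + 2/5*h_4

Substituting h_0 = 0 and rearranging gives the linear system (I - Q) h = 1:
  [4/5, -1/5, -1/10, -2/5] . (h_1, h_2, h_3, h_4) = 1
  [-1/10, 9/10, -1/10, -1/10] . (h_1, h_2, h_3, h_4) = 1
  [-3/10, -1/10, 9/10, -3/10] . (h_1, h_2, h_3, h_4) = 1
  [-1/10, -1/10, -3/10, 3/5] . (h_1, h_2, h_3, h_4) = 1

Solving yields:
  h_1 = 905/167
  h_2 = 485/167
  h_3 = 2560/501
  h_4 = 2810/501

Starting state is 4, so the expected hitting time is h_4 = 2810/501.

Answer: 2810/501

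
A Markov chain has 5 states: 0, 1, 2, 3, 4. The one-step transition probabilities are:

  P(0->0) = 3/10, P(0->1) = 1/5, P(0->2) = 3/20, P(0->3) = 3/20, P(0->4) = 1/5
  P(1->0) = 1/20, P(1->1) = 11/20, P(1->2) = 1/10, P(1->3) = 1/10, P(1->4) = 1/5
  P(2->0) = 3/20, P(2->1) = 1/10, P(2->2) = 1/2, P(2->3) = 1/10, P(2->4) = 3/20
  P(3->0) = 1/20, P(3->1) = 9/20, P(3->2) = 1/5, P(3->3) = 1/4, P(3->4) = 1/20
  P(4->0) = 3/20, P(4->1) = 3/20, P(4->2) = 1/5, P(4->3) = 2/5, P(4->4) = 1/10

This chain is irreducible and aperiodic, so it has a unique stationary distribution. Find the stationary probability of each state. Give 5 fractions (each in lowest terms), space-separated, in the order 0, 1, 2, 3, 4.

The stationary distribution satisfies pi = pi * P, i.e.:
  pi_0 = 3/10*pi_0 + 1/20*pi_1 + 3/20*pi_2 + 1/20*pi_3 + 3/20*pi_4
  pi_1 = 1/5*pi_0 + 11/20*pi_1 + 1/10*pi_2 + 9/20*pi_3 + 3/20*pi_4
  pi_2 = 3/20*pi_0 + 1/10*pi_1 + 1/2*pi_2 + 1/5*pi_3 + 1/5*pi_4
  pi_3 = 3/20*pi_0 + 1/10*pi_1 + 1/10*pi_2 + 1/4*pi_3 + 2/5*pi_4
  pi_4 = 1/5*pi_0 + 1/5*pi_1 + 3/20*pi_2 + 1/20*pi_3 + 1/10*pi_4
with normalization: pi_0 + pi_1 + pi_2 + pi_3 + pi_4 = 1.

Using the first 4 balance equations plus normalization, the linear system A*pi = b is:
  [-7/10, 1/20, 3/20, 1/20, 3/20] . pi = 0
  [1/5, -9/20, 1/10, 9/20, 3/20] . pi = 0
  [3/20, 1/10, -1/2, 1/5, 1/5] . pi = 0
  [3/20, 1/10, 1/10, -3/4, 2/5] . pi = 0
  [1, 1, 1, 1, 1] . pi = 1

Solving yields:
  pi_0 = 11/94
  pi_1 = 7727/23500
  pi_2 = 2707/11750
  pi_3 = 1037/5875
  pi_4 = 3461/23500

Verification (pi * P):
  11/94*3/10 + 7727/23500*1/20 + 2707/11750*3/20 + 1037/5875*1/20 + 3461/23500*3/20 = 11/94 = pi_0  (ok)
  11/94*1/5 + 7727/23500*11/20 + 2707/11750*1/10 + 1037/5875*9/20 + 3461/23500*3/20 = 7727/23500 = pi_1  (ok)
  11/94*3/20 + 7727/23500*1/10 + 2707/11750*1/2 + 1037/5875*1/5 + 3461/23500*1/5 = 2707/11750 = pi_2  (ok)
  11/94*3/20 + 7727/23500*1/10 + 2707/11750*1/10 + 1037/5875*1/4 + 3461/23500*2/5 = 1037/5875 = pi_3  (ok)
  11/94*1/5 + 7727/23500*1/5 + 2707/11750*3/20 + 1037/5875*1/20 + 3461/23500*1/10 = 3461/23500 = pi_4  (ok)

Answer: 11/94 7727/23500 2707/11750 1037/5875 3461/23500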